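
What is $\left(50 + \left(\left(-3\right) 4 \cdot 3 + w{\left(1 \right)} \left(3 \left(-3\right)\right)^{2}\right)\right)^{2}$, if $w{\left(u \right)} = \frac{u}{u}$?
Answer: $9025$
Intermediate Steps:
$w{\left(u \right)} = 1$
$\left(50 + \left(\left(-3\right) 4 \cdot 3 + w{\left(1 \right)} \left(3 \left(-3\right)\right)^{2}\right)\right)^{2} = \left(50 + \left(\left(-3\right) 4 \cdot 3 + 1 \left(3 \left(-3\right)\right)^{2}\right)\right)^{2} = \left(50 + \left(\left(-12\right) 3 + 1 \left(-9\right)^{2}\right)\right)^{2} = \left(50 + \left(-36 + 1 \cdot 81\right)\right)^{2} = \left(50 + \left(-36 + 81\right)\right)^{2} = \left(50 + 45\right)^{2} = 95^{2} = 9025$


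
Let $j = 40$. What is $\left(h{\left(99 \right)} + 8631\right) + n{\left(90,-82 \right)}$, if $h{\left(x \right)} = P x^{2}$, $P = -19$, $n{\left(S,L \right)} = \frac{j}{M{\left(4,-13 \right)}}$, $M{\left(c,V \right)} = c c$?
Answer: $- \frac{355171}{2} \approx -1.7759 \cdot 10^{5}$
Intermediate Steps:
$M{\left(c,V \right)} = c^{2}$
$n{\left(S,L \right)} = \frac{5}{2}$ ($n{\left(S,L \right)} = \frac{40}{4^{2}} = \frac{40}{16} = 40 \cdot \frac{1}{16} = \frac{5}{2}$)
$h{\left(x \right)} = - 19 x^{2}$
$\left(h{\left(99 \right)} + 8631\right) + n{\left(90,-82 \right)} = \left(- 19 \cdot 99^{2} + 8631\right) + \frac{5}{2} = \left(\left(-19\right) 9801 + 8631\right) + \frac{5}{2} = \left(-186219 + 8631\right) + \frac{5}{2} = -177588 + \frac{5}{2} = - \frac{355171}{2}$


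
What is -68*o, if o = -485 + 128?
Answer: 24276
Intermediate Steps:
o = -357
-68*o = -68*(-357) = 24276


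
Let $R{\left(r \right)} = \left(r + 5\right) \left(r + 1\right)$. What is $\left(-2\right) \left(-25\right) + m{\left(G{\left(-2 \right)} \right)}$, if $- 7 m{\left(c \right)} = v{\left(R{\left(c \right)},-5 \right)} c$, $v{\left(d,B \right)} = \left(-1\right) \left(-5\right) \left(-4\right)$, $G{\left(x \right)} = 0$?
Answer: $50$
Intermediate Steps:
$R{\left(r \right)} = \left(1 + r\right) \left(5 + r\right)$ ($R{\left(r \right)} = \left(5 + r\right) \left(1 + r\right) = \left(1 + r\right) \left(5 + r\right)$)
$v{\left(d,B \right)} = -20$ ($v{\left(d,B \right)} = 5 \left(-4\right) = -20$)
$m{\left(c \right)} = \frac{20 c}{7}$ ($m{\left(c \right)} = - \frac{\left(-20\right) c}{7} = \frac{20 c}{7}$)
$\left(-2\right) \left(-25\right) + m{\left(G{\left(-2 \right)} \right)} = \left(-2\right) \left(-25\right) + \frac{20}{7} \cdot 0 = 50 + 0 = 50$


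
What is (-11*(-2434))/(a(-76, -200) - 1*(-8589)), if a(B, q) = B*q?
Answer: 26774/23789 ≈ 1.1255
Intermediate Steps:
(-11*(-2434))/(a(-76, -200) - 1*(-8589)) = (-11*(-2434))/(-76*(-200) - 1*(-8589)) = 26774/(15200 + 8589) = 26774/23789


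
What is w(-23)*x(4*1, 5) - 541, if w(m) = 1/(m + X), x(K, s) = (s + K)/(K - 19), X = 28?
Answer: -13528/25 ≈ -541.12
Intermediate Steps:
x(K, s) = (K + s)/(-19 + K)
w(m) = 1/(28 + m) (w(m) = 1/(m + 28) = 1/(28 + m))
w(-23)*x(4*1, 5) - 541 = ((4*1 + 5)/(-19 + 4*1))/(28 - 23) - 541 = ((4 + 5)/(-19 + 4))/5 - 541 = (9/(-15))/5 - 541 = (-1/15*9)/5 - 541 = (⅕)*(-⅗) - 541 = -3/25 - 541 = -13528/25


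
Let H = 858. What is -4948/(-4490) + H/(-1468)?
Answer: 852811/1647830 ≈ 0.51754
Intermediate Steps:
-4948/(-4490) + H/(-1468) = -4948/(-4490) + 858/(-1468) = -4948*(-1/4490) + 858*(-1/1468) = 2474/2245 - 429/734 = 852811/1647830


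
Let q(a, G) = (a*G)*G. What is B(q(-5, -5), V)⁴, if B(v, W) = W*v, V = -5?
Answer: 152587890625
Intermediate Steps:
q(a, G) = a*G² (q(a, G) = (G*a)*G = a*G²)
B(q(-5, -5), V)⁴ = (-(-25)*(-5)²)⁴ = (-(-25)*25)⁴ = (-5*(-125))⁴ = 625⁴ = 152587890625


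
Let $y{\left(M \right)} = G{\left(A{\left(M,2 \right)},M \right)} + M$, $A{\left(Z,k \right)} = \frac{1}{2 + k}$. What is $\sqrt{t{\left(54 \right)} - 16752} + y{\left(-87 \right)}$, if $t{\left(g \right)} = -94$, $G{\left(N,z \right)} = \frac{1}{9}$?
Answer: $- \frac{782}{9} + i \sqrt{16846} \approx -86.889 + 129.79 i$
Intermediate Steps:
$G{\left(N,z \right)} = \frac{1}{9}$
$y{\left(M \right)} = \frac{1}{9} + M$
$\sqrt{t{\left(54 \right)} - 16752} + y{\left(-87 \right)} = \sqrt{-94 - 16752} + \left(\frac{1}{9} - 87\right) = \sqrt{-16846} - \frac{782}{9} = i \sqrt{16846} - \frac{782}{9} = - \frac{782}{9} + i \sqrt{16846}$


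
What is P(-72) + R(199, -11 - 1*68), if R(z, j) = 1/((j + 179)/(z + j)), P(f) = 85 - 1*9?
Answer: 386/5 ≈ 77.200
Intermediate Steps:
P(f) = 76 (P(f) = 85 - 9 = 76)
R(z, j) = (j + z)/(179 + j) (R(z, j) = 1/((179 + j)/(j + z)) = (j + z)/(179 + j))
P(-72) + R(199, -11 - 1*68) = 76 + ((-11 - 1*68) + 199)/(179 + (-11 - 1*68)) = 76 + ((-11 - 68) + 199)/(179 + (-11 - 68)) = 76 + (-79 + 199)/(179 - 79) = 76 + 120/100 = 76 + (1/100)*120 = 76 + 6/5 = 386/5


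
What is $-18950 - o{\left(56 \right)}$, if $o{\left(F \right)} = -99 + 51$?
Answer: $-18902$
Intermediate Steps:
$o{\left(F \right)} = -48$
$-18950 - o{\left(56 \right)} = -18950 - -48 = -18950 + 48 = -18902$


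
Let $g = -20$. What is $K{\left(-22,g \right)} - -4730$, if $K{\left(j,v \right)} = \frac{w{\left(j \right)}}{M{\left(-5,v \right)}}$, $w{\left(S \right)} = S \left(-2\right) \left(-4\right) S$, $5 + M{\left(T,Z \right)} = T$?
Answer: $\frac{21714}{5} \approx 4342.8$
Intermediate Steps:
$M{\left(T,Z \right)} = -5 + T$
$w{\left(S \right)} = 8 S^{2}$ ($w{\left(S \right)} = - 2 S \left(-4\right) S = 8 S S = 8 S^{2}$)
$K{\left(j,v \right)} = - \frac{4 j^{2}}{5}$ ($K{\left(j,v \right)} = \frac{8 j^{2}}{-5 - 5} = \frac{8 j^{2}}{-10} = 8 j^{2} \left(- \frac{1}{10}\right) = - \frac{4 j^{2}}{5}$)
$K{\left(-22,g \right)} - -4730 = - \frac{4 \left(-22\right)^{2}}{5} - -4730 = \left(- \frac{4}{5}\right) 484 + 4730 = - \frac{1936}{5} + 4730 = \frac{21714}{5}$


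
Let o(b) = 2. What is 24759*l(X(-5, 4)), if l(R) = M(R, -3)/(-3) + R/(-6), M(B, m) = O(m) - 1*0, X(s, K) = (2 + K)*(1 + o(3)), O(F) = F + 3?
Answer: -74277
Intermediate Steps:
O(F) = 3 + F
X(s, K) = 6 + 3*K (X(s, K) = (2 + K)*(1 + 2) = (2 + K)*3 = 6 + 3*K)
M(B, m) = 3 + m (M(B, m) = (3 + m) - 1*0 = (3 + m) + 0 = 3 + m)
l(R) = -R/6 (l(R) = (3 - 3)/(-3) + R/(-6) = 0*(-⅓) + R*(-⅙) = 0 - R/6 = -R/6)
24759*l(X(-5, 4)) = 24759*(-(6 + 3*4)/6) = 24759*(-(6 + 12)/6) = 24759*(-⅙*18) = 24759*(-3) = -74277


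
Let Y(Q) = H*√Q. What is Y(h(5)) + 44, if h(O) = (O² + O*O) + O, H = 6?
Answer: 44 + 6*√55 ≈ 88.497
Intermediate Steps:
h(O) = O + 2*O² (h(O) = (O² + O²) + O = 2*O² + O = O + 2*O²)
Y(Q) = 6*√Q
Y(h(5)) + 44 = 6*√(5*(1 + 2*5)) + 44 = 6*√(5*(1 + 10)) + 44 = 6*√(5*11) + 44 = 6*√55 + 44 = 44 + 6*√55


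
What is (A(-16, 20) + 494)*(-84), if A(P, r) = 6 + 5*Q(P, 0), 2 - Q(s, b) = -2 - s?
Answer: -36960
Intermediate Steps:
Q(s, b) = 4 + s (Q(s, b) = 2 - (-2 - s) = 2 + (2 + s) = 4 + s)
A(P, r) = 26 + 5*P (A(P, r) = 6 + 5*(4 + P) = 6 + (20 + 5*P) = 26 + 5*P)
(A(-16, 20) + 494)*(-84) = ((26 + 5*(-16)) + 494)*(-84) = ((26 - 80) + 494)*(-84) = (-54 + 494)*(-84) = 440*(-84) = -36960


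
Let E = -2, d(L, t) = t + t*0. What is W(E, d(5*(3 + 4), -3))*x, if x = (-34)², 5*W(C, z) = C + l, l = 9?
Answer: 8092/5 ≈ 1618.4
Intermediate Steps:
d(L, t) = t (d(L, t) = t + 0 = t)
W(C, z) = 9/5 + C/5 (W(C, z) = (C + 9)/5 = (9 + C)/5 = 9/5 + C/5)
x = 1156
W(E, d(5*(3 + 4), -3))*x = (9/5 + (⅕)*(-2))*1156 = (9/5 - ⅖)*1156 = (7/5)*1156 = 8092/5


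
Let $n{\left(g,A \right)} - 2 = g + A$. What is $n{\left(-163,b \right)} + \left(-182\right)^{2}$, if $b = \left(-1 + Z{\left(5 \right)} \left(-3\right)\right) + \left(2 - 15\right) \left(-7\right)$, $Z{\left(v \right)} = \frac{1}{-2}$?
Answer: $\frac{66109}{2} \approx 33055.0$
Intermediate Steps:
$Z{\left(v \right)} = - \frac{1}{2}$
$b = \frac{183}{2}$ ($b = \left(-1 - - \frac{3}{2}\right) + \left(2 - 15\right) \left(-7\right) = \left(-1 + \frac{3}{2}\right) + \left(2 - 15\right) \left(-7\right) = \frac{1}{2} - -91 = \frac{1}{2} + 91 = \frac{183}{2} \approx 91.5$)
$n{\left(g,A \right)} = 2 + A + g$ ($n{\left(g,A \right)} = 2 + \left(g + A\right) = 2 + \left(A + g\right) = 2 + A + g$)
$n{\left(-163,b \right)} + \left(-182\right)^{2} = \left(2 + \frac{183}{2} - 163\right) + \left(-182\right)^{2} = - \frac{139}{2} + 33124 = \frac{66109}{2}$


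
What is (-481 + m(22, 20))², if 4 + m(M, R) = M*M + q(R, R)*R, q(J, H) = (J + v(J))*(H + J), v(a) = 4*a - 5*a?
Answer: 1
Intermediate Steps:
v(a) = -a
q(J, H) = 0 (q(J, H) = (J - J)*(H + J) = 0*(H + J) = 0)
m(M, R) = -4 + M² (m(M, R) = -4 + (M*M + 0*R) = -4 + (M² + 0) = -4 + M²)
(-481 + m(22, 20))² = (-481 + (-4 + 22²))² = (-481 + (-4 + 484))² = (-481 + 480)² = (-1)² = 1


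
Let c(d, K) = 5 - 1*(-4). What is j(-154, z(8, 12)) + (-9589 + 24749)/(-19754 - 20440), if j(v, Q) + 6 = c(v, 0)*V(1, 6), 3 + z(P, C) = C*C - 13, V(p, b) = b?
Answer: 957076/20097 ≈ 47.623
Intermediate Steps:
c(d, K) = 9 (c(d, K) = 5 + 4 = 9)
z(P, C) = -16 + C² (z(P, C) = -3 + (C*C - 13) = -3 + (C² - 13) = -3 + (-13 + C²) = -16 + C²)
j(v, Q) = 48 (j(v, Q) = -6 + 9*6 = -6 + 54 = 48)
j(-154, z(8, 12)) + (-9589 + 24749)/(-19754 - 20440) = 48 + (-9589 + 24749)/(-19754 - 20440) = 48 + 15160/(-40194) = 48 + 15160*(-1/40194) = 48 - 7580/20097 = 957076/20097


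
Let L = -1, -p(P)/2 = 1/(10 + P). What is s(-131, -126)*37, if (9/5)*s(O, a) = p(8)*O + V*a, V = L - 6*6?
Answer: 7786465/81 ≈ 96129.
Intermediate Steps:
p(P) = -2/(10 + P)
V = -37 (V = -1 - 6*6 = -1 - 36 = -37)
s(O, a) = -185*a/9 - 5*O/81 (s(O, a) = 5*((-2/(10 + 8))*O - 37*a)/9 = 5*((-2/18)*O - 37*a)/9 = 5*((-2*1/18)*O - 37*a)/9 = 5*(-O/9 - 37*a)/9 = 5*(-37*a - O/9)/9 = -185*a/9 - 5*O/81)
s(-131, -126)*37 = (-185/9*(-126) - 5/81*(-131))*37 = (2590 + 655/81)*37 = (210445/81)*37 = 7786465/81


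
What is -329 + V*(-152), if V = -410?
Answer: 61991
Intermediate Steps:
-329 + V*(-152) = -329 - 410*(-152) = -329 + 62320 = 61991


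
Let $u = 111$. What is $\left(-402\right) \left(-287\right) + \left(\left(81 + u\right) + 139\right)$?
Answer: $115705$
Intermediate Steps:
$\left(-402\right) \left(-287\right) + \left(\left(81 + u\right) + 139\right) = \left(-402\right) \left(-287\right) + \left(\left(81 + 111\right) + 139\right) = 115374 + \left(192 + 139\right) = 115374 + 331 = 115705$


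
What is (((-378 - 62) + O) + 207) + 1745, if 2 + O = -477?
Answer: 1033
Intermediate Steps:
O = -479 (O = -2 - 477 = -479)
(((-378 - 62) + O) + 207) + 1745 = (((-378 - 62) - 479) + 207) + 1745 = ((-440 - 479) + 207) + 1745 = (-919 + 207) + 1745 = -712 + 1745 = 1033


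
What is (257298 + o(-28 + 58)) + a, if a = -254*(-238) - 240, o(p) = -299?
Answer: 317211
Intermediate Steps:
a = 60212 (a = 60452 - 240 = 60212)
(257298 + o(-28 + 58)) + a = (257298 - 299) + 60212 = 256999 + 60212 = 317211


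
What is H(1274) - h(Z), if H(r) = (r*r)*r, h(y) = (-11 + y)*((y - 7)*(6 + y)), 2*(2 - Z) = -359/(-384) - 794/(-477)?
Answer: 3765158175276050176856233/1820853616508928 ≈ 2.0678e+9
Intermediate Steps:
Z = 85511/122112 (Z = 2 - (-359/(-384) - 794/(-477))/2 = 2 - (-359*(-1/384) - 794*(-1/477))/2 = 2 - (359/384 + 794/477)/2 = 2 - ½*158713/61056 = 2 - 158713/122112 = 85511/122112 ≈ 0.70027)
h(y) = (-11 + y)*(-7 + y)*(6 + y) (h(y) = (-11 + y)*((-7 + y)*(6 + y)) = (-11 + y)*(-7 + y)*(6 + y))
H(r) = r³ (H(r) = r²*r = r³)
H(1274) - h(Z) = 1274³ - (462 + (85511/122112)³ - 31*85511/122112 - 12*(85511/122112)²) = 2067798824 - (462 + 625267644287831/1820853616508928 - 2650841/122112 - 12*7312131121/14911340544) = 2067798824 - (462 + 625267644287831/1820853616508928 - 2650841/122112 - 7312131121/1242611712) = 2067798824 - 1*791617258127044439/1820853616508928 = 2067798824 - 791617258127044439/1820853616508928 = 3765158175276050176856233/1820853616508928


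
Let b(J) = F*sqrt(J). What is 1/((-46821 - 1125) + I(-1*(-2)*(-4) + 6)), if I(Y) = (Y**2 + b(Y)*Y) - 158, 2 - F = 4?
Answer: -12025/578402508 - I*sqrt(2)/578402508 ≈ -2.079e-5 - 2.445e-9*I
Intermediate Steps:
F = -2 (F = 2 - 1*4 = 2 - 4 = -2)
b(J) = -2*sqrt(J)
I(Y) = -158 + Y**2 - 2*Y**(3/2) (I(Y) = (Y**2 + (-2*sqrt(Y))*Y) - 158 = (Y**2 - 2*Y**(3/2)) - 158 = -158 + Y**2 - 2*Y**(3/2))
1/((-46821 - 1125) + I(-1*(-2)*(-4) + 6)) = 1/((-46821 - 1125) + (-158 + (-1*(-2)*(-4) + 6)**2 - 2*(-1*(-2)*(-4) + 6)**(3/2))) = 1/(-47946 + (-158 + (2*(-4) + 6)**2 - 2*(2*(-4) + 6)**(3/2))) = 1/(-47946 + (-158 + (-8 + 6)**2 - 2*(-8 + 6)**(3/2))) = 1/(-47946 + (-158 + (-2)**2 - (-4)*I*sqrt(2))) = 1/(-47946 + (-158 + 4 - (-4)*I*sqrt(2))) = 1/(-47946 + (-158 + 4 + 4*I*sqrt(2))) = 1/(-47946 + (-154 + 4*I*sqrt(2))) = 1/(-48100 + 4*I*sqrt(2))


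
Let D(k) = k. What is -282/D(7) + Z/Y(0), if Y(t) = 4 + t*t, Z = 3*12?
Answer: -219/7 ≈ -31.286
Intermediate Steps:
Z = 36
Y(t) = 4 + t**2
-282/D(7) + Z/Y(0) = -282/7 + 36/(4 + 0**2) = -282*1/7 + 36/(4 + 0) = -282/7 + 36/4 = -282/7 + 36*(1/4) = -282/7 + 9 = -219/7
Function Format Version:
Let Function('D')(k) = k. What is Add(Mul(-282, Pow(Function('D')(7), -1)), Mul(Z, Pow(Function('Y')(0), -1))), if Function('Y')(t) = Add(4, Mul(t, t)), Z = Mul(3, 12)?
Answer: Rational(-219, 7) ≈ -31.286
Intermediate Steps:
Z = 36
Function('Y')(t) = Add(4, Pow(t, 2))
Add(Mul(-282, Pow(Function('D')(7), -1)), Mul(Z, Pow(Function('Y')(0), -1))) = Add(Mul(-282, Pow(7, -1)), Mul(36, Pow(Add(4, Pow(0, 2)), -1))) = Add(Mul(-282, Rational(1, 7)), Mul(36, Pow(Add(4, 0), -1))) = Add(Rational(-282, 7), Mul(36, Pow(4, -1))) = Add(Rational(-282, 7), Mul(36, Rational(1, 4))) = Add(Rational(-282, 7), 9) = Rational(-219, 7)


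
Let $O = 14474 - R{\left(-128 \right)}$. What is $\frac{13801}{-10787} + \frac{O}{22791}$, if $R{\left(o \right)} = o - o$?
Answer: $- \frac{158407553}{245846517} \approx -0.64433$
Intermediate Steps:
$R{\left(o \right)} = 0$
$O = 14474$ ($O = 14474 - 0 = 14474 + 0 = 14474$)
$\frac{13801}{-10787} + \frac{O}{22791} = \frac{13801}{-10787} + \frac{14474}{22791} = 13801 \left(- \frac{1}{10787}\right) + 14474 \cdot \frac{1}{22791} = - \frac{13801}{10787} + \frac{14474}{22791} = - \frac{158407553}{245846517}$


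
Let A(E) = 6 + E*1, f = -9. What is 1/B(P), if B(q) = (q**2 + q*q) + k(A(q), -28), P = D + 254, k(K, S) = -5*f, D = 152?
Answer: 1/329717 ≈ 3.0329e-6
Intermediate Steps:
A(E) = 6 + E
k(K, S) = 45 (k(K, S) = -5*(-9) = 45)
P = 406 (P = 152 + 254 = 406)
B(q) = 45 + 2*q**2 (B(q) = (q**2 + q*q) + 45 = (q**2 + q**2) + 45 = 2*q**2 + 45 = 45 + 2*q**2)
1/B(P) = 1/(45 + 2*406**2) = 1/(45 + 2*164836) = 1/(45 + 329672) = 1/329717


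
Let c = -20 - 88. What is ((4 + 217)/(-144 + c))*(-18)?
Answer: 221/14 ≈ 15.786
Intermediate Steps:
c = -108
((4 + 217)/(-144 + c))*(-18) = ((4 + 217)/(-144 - 108))*(-18) = (221/(-252))*(-18) = (221*(-1/252))*(-18) = -221/252*(-18) = 221/14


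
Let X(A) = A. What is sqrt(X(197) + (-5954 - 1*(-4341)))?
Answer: 2*I*sqrt(354) ≈ 37.63*I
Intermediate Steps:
sqrt(X(197) + (-5954 - 1*(-4341))) = sqrt(197 + (-5954 - 1*(-4341))) = sqrt(197 + (-5954 + 4341)) = sqrt(197 - 1613) = sqrt(-1416) = 2*I*sqrt(354)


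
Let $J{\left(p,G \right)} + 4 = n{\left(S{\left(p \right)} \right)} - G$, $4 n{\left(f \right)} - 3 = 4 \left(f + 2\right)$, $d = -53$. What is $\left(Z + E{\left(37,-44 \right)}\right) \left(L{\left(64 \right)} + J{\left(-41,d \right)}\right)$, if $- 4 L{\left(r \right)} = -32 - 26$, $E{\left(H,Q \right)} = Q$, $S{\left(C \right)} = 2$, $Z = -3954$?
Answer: $- \frac{545727}{2} \approx -2.7286 \cdot 10^{5}$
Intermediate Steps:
$n{\left(f \right)} = \frac{11}{4} + f$ ($n{\left(f \right)} = \frac{3}{4} + \frac{4 \left(f + 2\right)}{4} = \frac{3}{4} + \frac{4 \left(2 + f\right)}{4} = \frac{3}{4} + \frac{8 + 4 f}{4} = \frac{3}{4} + \left(2 + f\right) = \frac{11}{4} + f$)
$J{\left(p,G \right)} = \frac{3}{4} - G$ ($J{\left(p,G \right)} = -4 - \left(- \frac{19}{4} + G\right) = \frac{3}{4} - G$)
$L{\left(r \right)} = \frac{29}{2}$ ($L{\left(r \right)} = - \frac{-32 - 26}{4} = \left(- \frac{1}{4}\right) \left(-58\right) = \frac{29}{2}$)
$\left(Z + E{\left(37,-44 \right)}\right) \left(L{\left(64 \right)} + J{\left(-41,d \right)}\right) = \left(-3954 - 44\right) \left(\frac{29}{2} + \left(\frac{3}{4} - -53\right)\right) = - 3998 \left(\frac{29}{2} + \left(\frac{3}{4} + 53\right)\right) = - 3998 \left(\frac{29}{2} + \frac{215}{4}\right) = \left(-3998\right) \frac{273}{4} = - \frac{545727}{2}$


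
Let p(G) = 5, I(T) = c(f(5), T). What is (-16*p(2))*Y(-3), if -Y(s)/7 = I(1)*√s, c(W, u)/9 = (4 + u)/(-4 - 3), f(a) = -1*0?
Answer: -3600*I*√3 ≈ -6235.4*I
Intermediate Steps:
f(a) = 0
c(W, u) = -36/7 - 9*u/7 (c(W, u) = 9*((4 + u)/(-4 - 3)) = 9*((4 + u)/(-7)) = 9*((4 + u)*(-⅐)) = 9*(-4/7 - u/7) = -36/7 - 9*u/7)
I(T) = -36/7 - 9*T/7
Y(s) = 45*√s (Y(s) = -7*(-36/7 - 9/7*1)*√s = -7*(-36/7 - 9/7)*√s = -(-45)*√s = 45*√s)
(-16*p(2))*Y(-3) = (-16*5)*(45*√(-3)) = -3600*I*√3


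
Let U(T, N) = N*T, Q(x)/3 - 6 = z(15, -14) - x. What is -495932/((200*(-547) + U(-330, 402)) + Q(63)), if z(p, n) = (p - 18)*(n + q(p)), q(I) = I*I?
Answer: 247966/122065 ≈ 2.0314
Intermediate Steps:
q(I) = I²
z(p, n) = (-18 + p)*(n + p²) (z(p, n) = (p - 18)*(n + p²) = (-18 + p)*(n + p²))
Q(x) = -1881 - 3*x (Q(x) = 18 + 3*((15³ - 18*(-14) - 18*15² - 14*15) - x) = 18 + 3*((3375 + 252 - 18*225 - 210) - x) = 18 + 3*((3375 + 252 - 4050 - 210) - x) = 18 + 3*(-633 - x) = 18 + (-1899 - 3*x) = -1881 - 3*x)
-495932/((200*(-547) + U(-330, 402)) + Q(63)) = -495932/((200*(-547) + 402*(-330)) + (-1881 - 3*63)) = -495932/((-109400 - 132660) + (-1881 - 189)) = -495932/(-242060 - 2070) = -495932/(-244130) = -495932*(-1/244130) = 247966/122065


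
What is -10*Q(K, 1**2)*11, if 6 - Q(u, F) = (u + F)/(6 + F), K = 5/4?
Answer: -8745/14 ≈ -624.64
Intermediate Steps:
K = 5/4 (K = 5*(1/4) = 5/4 ≈ 1.2500)
Q(u, F) = 6 - (F + u)/(6 + F) (Q(u, F) = 6 - (u + F)/(6 + F) = 6 - (F + u)/(6 + F))
-10*Q(K, 1**2)*11 = -10*(36 - 1*5/4 + 5*1**2)/(6 + 1**2)*11 = -10*(36 - 5/4 + 5*1)/(6 + 1)*11 = -10*(36 - 5/4 + 5)/7*11 = -10*159/(7*4)*11 = -10*159/28*11 = -795/14*11 = -8745/14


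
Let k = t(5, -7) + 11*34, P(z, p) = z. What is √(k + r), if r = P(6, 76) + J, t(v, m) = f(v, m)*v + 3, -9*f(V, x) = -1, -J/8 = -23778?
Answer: 2*√428867/3 ≈ 436.59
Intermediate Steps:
J = 190224 (J = -8*(-23778) = 190224)
f(V, x) = ⅑ (f(V, x) = -⅑*(-1) = ⅑)
t(v, m) = 3 + v/9 (t(v, m) = v/9 + 3 = 3 + v/9)
r = 190230 (r = 6 + 190224 = 190230)
k = 3398/9 (k = (3 + (⅑)*5) + 11*34 = (3 + 5/9) + 374 = 32/9 + 374 = 3398/9 ≈ 377.56)
√(k + r) = √(3398/9 + 190230) = √(1715468/9) = 2*√428867/3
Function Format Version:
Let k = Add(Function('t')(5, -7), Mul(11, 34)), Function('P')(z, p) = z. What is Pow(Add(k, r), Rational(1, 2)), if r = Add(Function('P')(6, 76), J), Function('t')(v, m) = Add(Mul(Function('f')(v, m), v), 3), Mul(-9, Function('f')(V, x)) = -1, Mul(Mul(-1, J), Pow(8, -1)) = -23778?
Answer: Mul(Rational(2, 3), Pow(428867, Rational(1, 2))) ≈ 436.59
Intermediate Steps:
J = 190224 (J = Mul(-8, -23778) = 190224)
Function('f')(V, x) = Rational(1, 9) (Function('f')(V, x) = Mul(Rational(-1, 9), -1) = Rational(1, 9))
Function('t')(v, m) = Add(3, Mul(Rational(1, 9), v)) (Function('t')(v, m) = Add(Mul(Rational(1, 9), v), 3) = Add(3, Mul(Rational(1, 9), v)))
r = 190230 (r = Add(6, 190224) = 190230)
k = Rational(3398, 9) (k = Add(Add(3, Mul(Rational(1, 9), 5)), Mul(11, 34)) = Add(Add(3, Rational(5, 9)), 374) = Add(Rational(32, 9), 374) = Rational(3398, 9) ≈ 377.56)
Pow(Add(k, r), Rational(1, 2)) = Pow(Add(Rational(3398, 9), 190230), Rational(1, 2)) = Pow(Rational(1715468, 9), Rational(1, 2)) = Mul(Rational(2, 3), Pow(428867, Rational(1, 2)))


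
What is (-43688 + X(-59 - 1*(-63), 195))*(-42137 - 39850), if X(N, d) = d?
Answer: 3565860591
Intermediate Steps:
(-43688 + X(-59 - 1*(-63), 195))*(-42137 - 39850) = (-43688 + 195)*(-42137 - 39850) = -43493*(-81987) = 3565860591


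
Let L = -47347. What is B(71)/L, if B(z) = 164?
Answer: -164/47347 ≈ -0.0034638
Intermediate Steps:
B(71)/L = 164/(-47347) = 164*(-1/47347) = -164/47347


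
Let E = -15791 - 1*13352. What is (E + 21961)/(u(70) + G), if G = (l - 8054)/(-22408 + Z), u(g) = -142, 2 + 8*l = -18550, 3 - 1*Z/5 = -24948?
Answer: 735056154/14543647 ≈ 50.541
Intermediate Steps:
Z = 124755 (Z = 15 - 5*(-24948) = 15 + 124740 = 124755)
l = -2319 (l = -¼ + (⅛)*(-18550) = -¼ - 9275/4 = -2319)
G = -10373/102347 (G = (-2319 - 8054)/(-22408 + 124755) = -10373/102347 ≈ -0.10135)
E = -29143 (E = -15791 - 13352 = -29143)
(E + 21961)/(u(70) + G) = (-29143 + 21961)/(-142 - 10373/102347) = -7182/(-14543647/102347) = -7182*(-102347/14543647) = 735056154/14543647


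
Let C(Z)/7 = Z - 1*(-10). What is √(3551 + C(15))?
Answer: 9*√46 ≈ 61.041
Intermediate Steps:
C(Z) = 70 + 7*Z (C(Z) = 7*(Z - 1*(-10)) = 7*(Z + 10) = 7*(10 + Z) = 70 + 7*Z)
√(3551 + C(15)) = √(3551 + (70 + 7*15)) = √(3551 + (70 + 105)) = √(3551 + 175) = √3726 = 9*√46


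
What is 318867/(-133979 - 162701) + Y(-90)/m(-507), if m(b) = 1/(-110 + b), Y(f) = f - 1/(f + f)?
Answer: 148259741219/2670120 ≈ 55526.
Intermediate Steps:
Y(f) = f - 1/(2*f)
318867/(-133979 - 162701) + Y(-90)/m(-507) = 318867/(-133979 - 162701) + (-90 - ½/(-90))/(1/(-110 - 507)) = 318867/(-296680) + (-90 - ½*(-1/90))/(1/(-617)) = 318867*(-1/296680) + (-90 + 1/180)/(-1/617) = -318867/296680 - 16199/180*(-617) = -318867/296680 + 9994783/180 = 148259741219/2670120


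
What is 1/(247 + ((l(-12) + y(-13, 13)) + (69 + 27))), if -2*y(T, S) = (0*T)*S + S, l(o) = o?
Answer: 2/649 ≈ 0.0030817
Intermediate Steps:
y(T, S) = -S/2 (y(T, S) = -((0*T)*S + S)/2 = -(0*S + S)/2 = -(0 + S)/2 = -S/2)
1/(247 + ((l(-12) + y(-13, 13)) + (69 + 27))) = 1/(247 + ((-12 - ½*13) + (69 + 27))) = 1/(247 + ((-12 - 13/2) + 96)) = 1/(247 + (-37/2 + 96)) = 1/(247 + 155/2) = 1/(649/2) = 2/649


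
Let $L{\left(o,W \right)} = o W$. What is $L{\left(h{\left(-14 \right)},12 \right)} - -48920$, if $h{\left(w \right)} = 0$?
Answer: $48920$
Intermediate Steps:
$L{\left(o,W \right)} = W o$
$L{\left(h{\left(-14 \right)},12 \right)} - -48920 = 12 \cdot 0 - -48920 = 0 + 48920 = 48920$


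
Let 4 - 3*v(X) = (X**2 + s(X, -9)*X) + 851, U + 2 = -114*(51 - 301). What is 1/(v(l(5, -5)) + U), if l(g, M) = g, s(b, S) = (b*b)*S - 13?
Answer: 1/28604 ≈ 3.4960e-5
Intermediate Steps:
s(b, S) = -13 + S*b**2 (s(b, S) = b**2*S - 13 = S*b**2 - 13 = -13 + S*b**2)
U = 28498 (U = -2 - 114*(51 - 301) = -2 - 114*(-250) = -2 + 28500 = 28498)
v(X) = -847/3 - X**2/3 - X*(-13 - 9*X**2)/3 (v(X) = 4/3 - ((X**2 + (-13 - 9*X**2)*X) + 851)/3 = 4/3 - ((X**2 + X*(-13 - 9*X**2)) + 851)/3 = 4/3 - (851 + X**2 + X*(-13 - 9*X**2))/3 = 4/3 + (-851/3 - X**2/3 - X*(-13 - 9*X**2)/3) = -847/3 - X**2/3 - X*(-13 - 9*X**2)/3)
1/(v(l(5, -5)) + U) = 1/((-847/3 - 1/3*5**2 + (1/3)*5*(13 + 9*5**2)) + 28498) = 1/((-847/3 - 1/3*25 + (1/3)*5*(13 + 9*25)) + 28498) = 1/((-847/3 - 25/3 + (1/3)*5*(13 + 225)) + 28498) = 1/((-847/3 - 25/3 + (1/3)*5*238) + 28498) = 1/((-847/3 - 25/3 + 1190/3) + 28498) = 1/(106 + 28498) = 1/28604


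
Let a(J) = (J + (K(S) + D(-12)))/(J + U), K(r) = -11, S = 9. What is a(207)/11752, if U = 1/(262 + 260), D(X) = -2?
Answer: 25317/317465590 ≈ 7.9747e-5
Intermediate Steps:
U = 1/522 ≈ 0.0019157
a(J) = (-13 + J)/(1/522 + J) (a(J) = (J + (-11 - 2))/(J + 1/522) = (J - 13)/(1/522 + J) = (-13 + J)/(1/522 + J))
a(207)/11752 = (522*(-13 + 207)/(1 + 522*207))/11752 = (522*194/(1 + 108054))*(1/11752) = (522*194/108055)*(1/11752) = (522*(1/108055)*194)*(1/11752) = (101268/108055)*(1/11752) = 25317/317465590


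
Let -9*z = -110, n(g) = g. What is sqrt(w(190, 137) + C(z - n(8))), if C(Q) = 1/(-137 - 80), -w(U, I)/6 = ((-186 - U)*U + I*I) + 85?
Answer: sqrt(14857332707)/217 ≈ 561.71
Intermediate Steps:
z = 110/9 (z = -1/9*(-110) = 110/9 ≈ 12.222)
w(U, I) = -510 - 6*I**2 - 6*U*(-186 - U) (w(U, I) = -6*(((-186 - U)*U + I*I) + 85) = -6*((U*(-186 - U) + I**2) + 85) = -6*((I**2 + U*(-186 - U)) + 85) = -6*(85 + I**2 + U*(-186 - U)) = -510 - 6*I**2 - 6*U*(-186 - U))
C(Q) = -1/217 (C(Q) = 1/(-217) = -1/217)
sqrt(w(190, 137) + C(z - n(8))) = sqrt((-510 - 6*137**2 + 6*190**2 + 1116*190) - 1/217) = sqrt((-510 - 6*18769 + 6*36100 + 212040) - 1/217) = sqrt((-510 - 112614 + 216600 + 212040) - 1/217) = sqrt(315516 - 1/217) = sqrt(68466971/217) = sqrt(14857332707)/217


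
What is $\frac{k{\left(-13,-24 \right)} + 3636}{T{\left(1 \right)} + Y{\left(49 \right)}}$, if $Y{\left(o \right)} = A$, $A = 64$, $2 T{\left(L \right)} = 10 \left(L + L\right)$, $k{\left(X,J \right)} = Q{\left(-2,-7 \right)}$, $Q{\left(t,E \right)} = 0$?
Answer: $\frac{1818}{37} \approx 49.135$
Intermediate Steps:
$k{\left(X,J \right)} = 0$
$T{\left(L \right)} = 10 L$ ($T{\left(L \right)} = \frac{10 \left(L + L\right)}{2} = \frac{10 \cdot 2 L}{2} = \frac{20 L}{2} = 10 L$)
$Y{\left(o \right)} = 64$
$\frac{k{\left(-13,-24 \right)} + 3636}{T{\left(1 \right)} + Y{\left(49 \right)}} = \frac{0 + 3636}{10 \cdot 1 + 64} = \frac{3636}{10 + 64} = \frac{3636}{74} = 3636 \cdot \frac{1}{74} = \frac{1818}{37}$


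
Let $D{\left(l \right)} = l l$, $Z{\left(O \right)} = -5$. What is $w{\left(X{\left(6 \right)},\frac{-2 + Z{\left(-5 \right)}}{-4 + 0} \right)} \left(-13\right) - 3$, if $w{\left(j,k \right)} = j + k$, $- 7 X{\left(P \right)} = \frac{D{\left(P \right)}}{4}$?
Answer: $- \frac{253}{28} \approx -9.0357$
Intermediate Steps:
$D{\left(l \right)} = l^{2}$
$X{\left(P \right)} = - \frac{P^{2}}{28}$ ($X{\left(P \right)} = - \frac{P^{2} \cdot \frac{1}{4}}{7} = - \frac{\frac{1}{4} P^{2}}{7} = - \frac{P^{2}}{28}$)
$w{\left(X{\left(6 \right)},\frac{-2 + Z{\left(-5 \right)}}{-4 + 0} \right)} \left(-13\right) - 3 = \left(- \frac{6^{2}}{28} + \frac{-2 - 5}{-4 + 0}\right) \left(-13\right) - 3 = \left(\left(- \frac{1}{28}\right) 36 - \frac{7}{-4}\right) \left(-13\right) - 3 = \left(- \frac{9}{7} - - \frac{7}{4}\right) \left(-13\right) - 3 = \left(- \frac{9}{7} + \frac{7}{4}\right) \left(-13\right) - 3 = \frac{13}{28} \left(-13\right) - 3 = - \frac{169}{28} - 3 = - \frac{253}{28}$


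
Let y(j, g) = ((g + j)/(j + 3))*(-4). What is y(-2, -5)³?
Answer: 21952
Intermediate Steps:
y(j, g) = -4*(g + j)/(3 + j) (y(j, g) = ((g + j)/(3 + j))*(-4) = -4*(g + j)/(3 + j))
y(-2, -5)³ = (4*(-1*(-5) - 1*(-2))/(3 - 2))³ = (4*(5 + 2)/1)³ = (4*1*7)³ = 28³ = 21952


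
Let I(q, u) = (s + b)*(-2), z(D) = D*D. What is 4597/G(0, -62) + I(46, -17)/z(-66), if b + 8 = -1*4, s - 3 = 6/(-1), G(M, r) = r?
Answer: -834278/11253 ≈ -74.138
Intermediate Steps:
s = -3 (s = 3 + 6/(-1) = 3 + 6*(-1) = 3 - 6 = -3)
b = -12 (b = -8 - 1*4 = -8 - 4 = -12)
z(D) = D²
I(q, u) = 30 (I(q, u) = (-3 - 12)*(-2) = -15*(-2) = 30)
4597/G(0, -62) + I(46, -17)/z(-66) = 4597/(-62) + 30/((-66)²) = 4597*(-1/62) + 30/4356 = -4597/62 + 30*(1/4356) = -4597/62 + 5/726 = -834278/11253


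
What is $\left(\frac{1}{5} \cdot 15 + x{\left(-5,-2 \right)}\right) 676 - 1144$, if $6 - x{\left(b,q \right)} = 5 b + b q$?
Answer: $15080$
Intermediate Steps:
$x{\left(b,q \right)} = 6 - 5 b - b q$ ($x{\left(b,q \right)} = 6 - \left(5 b + b q\right) = 6 - 5 b - b q$)
$\left(\frac{1}{5} \cdot 15 + x{\left(-5,-2 \right)}\right) 676 - 1144 = \left(\frac{1}{5} \cdot 15 - \left(-31 + 10\right)\right) 676 - 1144 = \left(\frac{1}{5} \cdot 15 + \left(6 + 25 - 10\right)\right) 676 - 1144 = \left(3 + 21\right) 676 - 1144 = 24 \cdot 676 - 1144 = 16224 - 1144 = 15080$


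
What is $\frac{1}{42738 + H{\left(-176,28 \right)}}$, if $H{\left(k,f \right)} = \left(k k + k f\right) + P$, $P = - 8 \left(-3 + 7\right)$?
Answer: $\frac{1}{68754} \approx 1.4545 \cdot 10^{-5}$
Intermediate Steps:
$P = -32$ ($P = \left(-8\right) 4 = -32$)
$H{\left(k,f \right)} = -32 + k^{2} + f k$ ($H{\left(k,f \right)} = \left(k k + k f\right) - 32 = \left(k^{2} + f k\right) - 32 = -32 + k^{2} + f k$)
$\frac{1}{42738 + H{\left(-176,28 \right)}} = \frac{1}{42738 + \left(-32 + \left(-176\right)^{2} + 28 \left(-176\right)\right)} = \frac{1}{42738 - -26016} = \frac{1}{42738 + 26016} = \frac{1}{68754}$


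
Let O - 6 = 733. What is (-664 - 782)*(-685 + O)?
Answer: -78084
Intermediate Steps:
O = 739 (O = 6 + 733 = 739)
(-664 - 782)*(-685 + O) = (-664 - 782)*(-685 + 739) = -1446*54 = -78084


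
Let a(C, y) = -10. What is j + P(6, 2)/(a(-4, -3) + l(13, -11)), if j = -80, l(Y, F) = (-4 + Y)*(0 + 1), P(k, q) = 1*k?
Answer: -86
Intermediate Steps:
P(k, q) = k
l(Y, F) = -4 + Y (l(Y, F) = (-4 + Y)*1 = -4 + Y)
j + P(6, 2)/(a(-4, -3) + l(13, -11)) = -80 + 6/(-10 + (-4 + 13)) = -80 + 6/(-10 + 9) = -80 + 6/(-1) = -80 - 1*6 = -80 - 6 = -86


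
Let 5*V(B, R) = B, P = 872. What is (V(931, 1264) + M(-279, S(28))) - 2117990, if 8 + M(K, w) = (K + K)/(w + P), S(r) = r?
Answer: -105890621/50 ≈ -2.1178e+6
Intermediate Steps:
V(B, R) = B/5
M(K, w) = -8 + 2*K/(872 + w) (M(K, w) = -8 + (K + K)/(w + 872) = -8 + (2*K)/(872 + w) = -8 + 2*K/(872 + w))
(V(931, 1264) + M(-279, S(28))) - 2117990 = ((1/5)*931 + 2*(-3488 - 279 - 4*28)/(872 + 28)) - 2117990 = (931/5 + 2*(-3488 - 279 - 112)/900) - 2117990 = (931/5 + 2*(1/900)*(-3879)) - 2117990 = (931/5 - 431/50) - 2117990 = 8879/50 - 2117990 = -105890621/50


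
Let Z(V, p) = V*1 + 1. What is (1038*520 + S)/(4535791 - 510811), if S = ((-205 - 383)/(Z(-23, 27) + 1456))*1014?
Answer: 10741939/80164185 ≈ 0.13400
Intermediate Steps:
Z(V, p) = 1 + V (Z(V, p) = V + 1 = 1 + V)
S = -99372/239 (S = ((-205 - 383)/((1 - 23) + 1456))*1014 = -588/(-22 + 1456)*1014 = -588/1434*1014 = -588*1/1434*1014 = -98/239*1014 = -99372/239 ≈ -415.78)
(1038*520 + S)/(4535791 - 510811) = (1038*520 - 99372/239)/(4535791 - 510811) = (539760 - 99372/239)/4024980 = (128903268/239)*(1/4024980) = 10741939/80164185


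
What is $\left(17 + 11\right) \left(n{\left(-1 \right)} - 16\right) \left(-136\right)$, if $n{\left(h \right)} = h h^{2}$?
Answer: $64736$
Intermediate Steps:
$n{\left(h \right)} = h^{3}$
$\left(17 + 11\right) \left(n{\left(-1 \right)} - 16\right) \left(-136\right) = \left(17 + 11\right) \left(\left(-1\right)^{3} - 16\right) \left(-136\right) = 28 \left(-1 - 16\right) \left(-136\right) = 28 \left(-17\right) \left(-136\right) = \left(-476\right) \left(-136\right) = 64736$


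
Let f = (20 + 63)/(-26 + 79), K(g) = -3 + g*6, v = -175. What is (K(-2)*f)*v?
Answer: 217875/53 ≈ 4110.9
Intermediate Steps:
K(g) = -3 + 6*g
f = 83/53 ≈ 1.5660
(K(-2)*f)*v = ((-3 + 6*(-2))*(83/53))*(-175) = ((-3 - 12)*(83/53))*(-175) = -15*83/53*(-175) = -1245/53*(-175) = 217875/53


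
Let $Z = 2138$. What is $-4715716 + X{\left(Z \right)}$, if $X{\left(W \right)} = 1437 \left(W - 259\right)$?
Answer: $-2015593$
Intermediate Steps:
$X{\left(W \right)} = -372183 + 1437 W$ ($X{\left(W \right)} = 1437 \left(-259 + W\right) = -372183 + 1437 W$)
$-4715716 + X{\left(Z \right)} = -4715716 + \left(-372183 + 1437 \cdot 2138\right) = -4715716 + \left(-372183 + 3072306\right) = -4715716 + 2700123 = -2015593$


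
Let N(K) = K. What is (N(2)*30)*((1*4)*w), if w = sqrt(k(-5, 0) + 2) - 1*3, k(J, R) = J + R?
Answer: -720 + 240*I*sqrt(3) ≈ -720.0 + 415.69*I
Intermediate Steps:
w = -3 + I*sqrt(3) (w = sqrt((-5 + 0) + 2) - 1*3 = sqrt(-5 + 2) - 3 = sqrt(-3) - 3 = I*sqrt(3) - 3 = -3 + I*sqrt(3) ≈ -3.0 + 1.732*I)
(N(2)*30)*((1*4)*w) = (2*30)*((1*4)*(-3 + I*sqrt(3))) = 60*(4*(-3 + I*sqrt(3))) = 60*(-12 + 4*I*sqrt(3)) = -720 + 240*I*sqrt(3)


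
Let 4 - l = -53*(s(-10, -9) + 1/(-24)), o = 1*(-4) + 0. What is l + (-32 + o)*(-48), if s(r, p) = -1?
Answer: 40243/24 ≈ 1676.8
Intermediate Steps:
o = -4 (o = -4 + 0 = -4)
l = -1229/24 (l = 4 - (-53)*(-1 + 1/(-24)) = 4 - (-53)*(-1 - 1/24) = 4 - (-53)*(-25)/24 = 4 - 1*1325/24 = 4 - 1325/24 = -1229/24 ≈ -51.208)
l + (-32 + o)*(-48) = -1229/24 + (-32 - 4)*(-48) = -1229/24 - 36*(-48) = -1229/24 + 1728 = 40243/24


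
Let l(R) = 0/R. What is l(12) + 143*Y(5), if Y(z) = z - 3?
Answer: 286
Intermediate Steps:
l(R) = 0
Y(z) = -3 + z
l(12) + 143*Y(5) = 0 + 143*(-3 + 5) = 0 + 143*2 = 0 + 286 = 286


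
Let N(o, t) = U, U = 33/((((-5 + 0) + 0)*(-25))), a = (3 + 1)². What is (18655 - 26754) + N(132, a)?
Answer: -1012342/125 ≈ -8098.7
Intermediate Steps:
a = 16 (a = 4² = 16)
U = 33/125 (U = 33/(((-5 + 0)*(-25))) = 33/((-5*(-25))) = 33/125 ≈ 0.26400)
N(o, t) = 33/125
(18655 - 26754) + N(132, a) = (18655 - 26754) + 33/125 = -8099 + 33/125 = -1012342/125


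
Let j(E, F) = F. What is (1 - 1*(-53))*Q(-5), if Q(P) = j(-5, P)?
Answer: -270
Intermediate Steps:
Q(P) = P
(1 - 1*(-53))*Q(-5) = (1 - 1*(-53))*(-5) = (1 + 53)*(-5) = 54*(-5) = -270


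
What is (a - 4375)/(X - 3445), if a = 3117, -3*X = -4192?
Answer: 3774/6143 ≈ 0.61436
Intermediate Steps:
X = 4192/3 (X = -1/3*(-4192) = 4192/3 ≈ 1397.3)
(a - 4375)/(X - 3445) = (3117 - 4375)/(4192/3 - 3445) = -1258/(-6143/3) = -1258*(-3/6143) = 3774/6143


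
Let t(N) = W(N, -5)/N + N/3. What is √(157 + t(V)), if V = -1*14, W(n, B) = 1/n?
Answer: 5*√10749/42 ≈ 12.343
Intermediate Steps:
V = -14
t(N) = N⁻² + N/3 (t(N) = 1/(N*N) + N/3 = N⁻² + N*(⅓) = N⁻² + N/3)
√(157 + t(V)) = √(157 + ((-14)⁻² + (⅓)*(-14))) = √(157 + (1/196 - 14/3)) = √(157 - 2741/588) = √(89575/588) = 5*√10749/42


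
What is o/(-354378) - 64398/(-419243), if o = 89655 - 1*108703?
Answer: 15403487554/74285247927 ≈ 0.20736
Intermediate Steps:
o = -19048 (o = 89655 - 108703 = -19048)
o/(-354378) - 64398/(-419243) = -19048/(-354378) - 64398/(-419243) = -19048*(-1/354378) - 64398*(-1/419243) = 9524/177189 + 64398/419243 = 15403487554/74285247927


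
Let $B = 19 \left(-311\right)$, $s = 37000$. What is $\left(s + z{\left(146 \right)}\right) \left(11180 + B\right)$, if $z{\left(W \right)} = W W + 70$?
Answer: $307752606$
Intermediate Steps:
$z{\left(W \right)} = 70 + W^{2}$ ($z{\left(W \right)} = W^{2} + 70 = 70 + W^{2}$)
$B = -5909$
$\left(s + z{\left(146 \right)}\right) \left(11180 + B\right) = \left(37000 + \left(70 + 146^{2}\right)\right) \left(11180 - 5909\right) = \left(37000 + \left(70 + 21316\right)\right) 5271 = \left(37000 + 21386\right) 5271 = 58386 \cdot 5271 = 307752606$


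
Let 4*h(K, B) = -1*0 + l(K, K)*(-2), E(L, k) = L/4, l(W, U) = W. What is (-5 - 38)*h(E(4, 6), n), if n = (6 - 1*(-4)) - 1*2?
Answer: 43/2 ≈ 21.500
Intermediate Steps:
E(L, k) = L/4 (E(L, k) = L*(¼) = L/4)
n = 8 (n = (6 + 4) - 2 = 10 - 2 = 8)
h(K, B) = -K/2 (h(K, B) = (-1*0 + K*(-2))/4 = (0 - 2*K)/4 = (-2*K)/4 = -K/2)
(-5 - 38)*h(E(4, 6), n) = (-5 - 38)*(-4/8) = -(-43)/2 = -43*(-½) = 43/2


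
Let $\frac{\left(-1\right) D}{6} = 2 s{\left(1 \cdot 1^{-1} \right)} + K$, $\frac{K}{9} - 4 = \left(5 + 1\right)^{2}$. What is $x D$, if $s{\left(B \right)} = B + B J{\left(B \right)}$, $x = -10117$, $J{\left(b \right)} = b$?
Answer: $22095528$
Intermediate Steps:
$K = 360$ ($K = 36 + 9 \left(5 + 1\right)^{2} = 36 + 9 \cdot 6^{2} = 36 + 9 \cdot 36 = 36 + 324 = 360$)
$s{\left(B \right)} = B + B^{2}$ ($s{\left(B \right)} = B + B B = B + B^{2}$)
$D = -2184$ ($D = - 6 \left(2 \cdot 1 \cdot 1^{-1} \left(1 + 1 \cdot 1^{-1}\right) + 360\right) = - 6 \left(2 \cdot 1 \cdot 1 \left(1 + 1 \cdot 1\right) + 360\right) = - 6 \left(2 \cdot 1 \left(1 + 1\right) + 360\right) = - 6 \left(2 \cdot 1 \cdot 2 + 360\right) = - 6 \left(2 \cdot 2 + 360\right) = - 6 \left(4 + 360\right) = \left(-6\right) 364 = -2184$)
$x D = \left(-10117\right) \left(-2184\right) = 22095528$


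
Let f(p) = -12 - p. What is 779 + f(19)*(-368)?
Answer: 12187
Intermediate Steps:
779 + f(19)*(-368) = 779 + (-12 - 1*19)*(-368) = 779 + (-12 - 19)*(-368) = 779 - 31*(-368) = 779 + 11408 = 12187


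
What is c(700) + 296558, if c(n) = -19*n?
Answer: 283258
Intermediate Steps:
c(700) + 296558 = -19*700 + 296558 = -13300 + 296558 = 283258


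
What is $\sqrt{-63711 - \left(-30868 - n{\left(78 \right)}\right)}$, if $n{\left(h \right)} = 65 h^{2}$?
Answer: $\sqrt{362617} \approx 602.18$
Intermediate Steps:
$\sqrt{-63711 - \left(-30868 - n{\left(78 \right)}\right)} = \sqrt{-63711 + \left(-20670 + \left(\left(6222 - \left(-15973 - 29343\right)\right) + 65 \cdot 78^{2}\right)\right)} = \sqrt{-63711 + \left(-20670 + \left(\left(6222 - -45316\right) + 65 \cdot 6084\right)\right)} = \sqrt{-63711 + \left(-20670 + \left(\left(6222 + 45316\right) + 395460\right)\right)} = \sqrt{-63711 + \left(-20670 + \left(51538 + 395460\right)\right)} = \sqrt{-63711 + \left(-20670 + 446998\right)} = \sqrt{-63711 + 426328} = \sqrt{362617}$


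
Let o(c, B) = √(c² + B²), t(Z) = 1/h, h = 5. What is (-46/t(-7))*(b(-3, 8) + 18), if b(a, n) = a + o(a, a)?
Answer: -3450 - 690*√2 ≈ -4425.8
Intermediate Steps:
t(Z) = ⅕ (t(Z) = 1/5 = ⅕)
o(c, B) = √(B² + c²)
b(a, n) = a + √2*√(a²) (b(a, n) = a + √(a² + a²) = a + √(2*a²) = a + √2*√(a²))
(-46/t(-7))*(b(-3, 8) + 18) = (-46/⅕)*((-3 + √2*√((-3)²)) + 18) = (-46*5)*((-3 + √2*√9) + 18) = -230*((-3 + √2*3) + 18) = -230*((-3 + 3*√2) + 18) = -230*(15 + 3*√2) = -3450 - 690*√2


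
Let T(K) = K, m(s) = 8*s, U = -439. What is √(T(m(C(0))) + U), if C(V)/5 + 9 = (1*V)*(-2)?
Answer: I*√799 ≈ 28.267*I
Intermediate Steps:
C(V) = -45 - 10*V (C(V) = -45 + 5*((1*V)*(-2)) = -45 + 5*(V*(-2)) = -45 + 5*(-2*V) = -45 - 10*V)
√(T(m(C(0))) + U) = √(8*(-45 - 10*0) - 439) = √(8*(-45 + 0) - 439) = √(8*(-45) - 439) = √(-360 - 439) = √(-799) = I*√799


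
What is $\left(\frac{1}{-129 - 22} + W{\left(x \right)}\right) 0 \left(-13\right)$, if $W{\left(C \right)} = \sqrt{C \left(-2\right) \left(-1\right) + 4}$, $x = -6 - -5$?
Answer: $0$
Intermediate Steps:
$x = -1$ ($x = -6 + 5 = -1$)
$W{\left(C \right)} = \sqrt{4 + 2 C}$ ($W{\left(C \right)} = \sqrt{- 2 C \left(-1\right) + 4} = \sqrt{2 C + 4} = \sqrt{4 + 2 C}$)
$\left(\frac{1}{-129 - 22} + W{\left(x \right)}\right) 0 \left(-13\right) = \left(\frac{1}{-129 - 22} + \sqrt{4 + 2 \left(-1\right)}\right) 0 \left(-13\right) = \left(\frac{1}{-129 - 22} + \sqrt{4 - 2}\right) 0 = \left(\frac{1}{-151} + \sqrt{2}\right) 0 = \left(- \frac{1}{151} + \sqrt{2}\right) 0 = 0$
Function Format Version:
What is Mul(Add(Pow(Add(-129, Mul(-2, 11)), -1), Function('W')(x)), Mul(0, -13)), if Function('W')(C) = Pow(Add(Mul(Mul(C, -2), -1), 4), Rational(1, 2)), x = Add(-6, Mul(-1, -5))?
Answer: 0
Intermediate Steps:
x = -1 (x = Add(-6, 5) = -1)
Function('W')(C) = Pow(Add(4, Mul(2, C)), Rational(1, 2)) (Function('W')(C) = Pow(Add(Mul(Mul(-2, C), -1), 4), Rational(1, 2)) = Pow(Add(Mul(2, C), 4), Rational(1, 2)) = Pow(Add(4, Mul(2, C)), Rational(1, 2)))
Mul(Add(Pow(Add(-129, Mul(-2, 11)), -1), Function('W')(x)), Mul(0, -13)) = Mul(Add(Pow(Add(-129, Mul(-2, 11)), -1), Pow(Add(4, Mul(2, -1)), Rational(1, 2))), Mul(0, -13)) = Mul(Add(Pow(Add(-129, -22), -1), Pow(Add(4, -2), Rational(1, 2))), 0) = Mul(Add(Pow(-151, -1), Pow(2, Rational(1, 2))), 0) = Mul(Add(Rational(-1, 151), Pow(2, Rational(1, 2))), 0) = 0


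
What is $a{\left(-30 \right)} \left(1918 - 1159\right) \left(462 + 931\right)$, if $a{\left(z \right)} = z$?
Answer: $-31718610$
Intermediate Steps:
$a{\left(-30 \right)} \left(1918 - 1159\right) \left(462 + 931\right) = - 30 \left(1918 - 1159\right) \left(462 + 931\right) = - 30 \cdot 759 \cdot 1393 = \left(-30\right) 1057287 = -31718610$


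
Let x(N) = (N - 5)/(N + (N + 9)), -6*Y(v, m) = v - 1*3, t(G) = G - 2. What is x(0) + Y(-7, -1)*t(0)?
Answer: -35/9 ≈ -3.8889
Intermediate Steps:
t(G) = -2 + G
Y(v, m) = 1/2 - v/6 (Y(v, m) = -(v - 1*3)/6 = -(v - 3)/6 = -(-3 + v)/6 = 1/2 - v/6)
x(N) = (-5 + N)/(9 + 2*N) (x(N) = (-5 + N)/(N + (9 + N)) = (-5 + N)/(9 + 2*N))
x(0) + Y(-7, -1)*t(0) = (-5 + 0)/(9 + 2*0) + (1/2 - 1/6*(-7))*(-2 + 0) = -5/(9 + 0) + (1/2 + 7/6)*(-2) = -5/9 + (5/3)*(-2) = (1/9)*(-5) - 10/3 = -5/9 - 10/3 = -35/9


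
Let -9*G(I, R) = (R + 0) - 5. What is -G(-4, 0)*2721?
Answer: -4535/3 ≈ -1511.7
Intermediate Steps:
G(I, R) = 5/9 - R/9 (G(I, R) = -((R + 0) - 5)/9 = -(R - 5)/9 = -(-5 + R)/9 = 5/9 - R/9)
-G(-4, 0)*2721 = -(5/9 - 1/9*0)*2721 = -(5/9 + 0)*2721 = -5*2721/9 = -1*4535/3 = -4535/3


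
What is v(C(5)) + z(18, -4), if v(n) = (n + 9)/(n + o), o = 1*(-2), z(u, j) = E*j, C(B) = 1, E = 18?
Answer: -82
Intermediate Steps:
z(u, j) = 18*j
o = -2
v(n) = (9 + n)/(-2 + n) (v(n) = (n + 9)/(n - 2) = (9 + n)/(-2 + n))
v(C(5)) + z(18, -4) = (9 + 1)/(-2 + 1) + 18*(-4) = 10/(-1) - 72 = -1*10 - 72 = -10 - 72 = -82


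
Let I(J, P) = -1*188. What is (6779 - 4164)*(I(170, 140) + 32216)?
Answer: 83753220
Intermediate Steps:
I(J, P) = -188
(6779 - 4164)*(I(170, 140) + 32216) = (6779 - 4164)*(-188 + 32216) = 2615*32028 = 83753220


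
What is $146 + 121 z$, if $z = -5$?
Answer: $-459$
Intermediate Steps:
$146 + 121 z = 146 + 121 \left(-5\right) = 146 - 605 = -459$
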